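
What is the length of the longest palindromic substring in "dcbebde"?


Input: "dcbebde"
Checking substrings for palindromes:
  [2:5] "beb" (len 3) => palindrome
Longest palindromic substring: "beb" with length 3

3


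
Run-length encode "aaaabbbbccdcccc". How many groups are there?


Input: aaaabbbbccdcccc
Scanning for consecutive runs:
  Group 1: 'a' x 4 (positions 0-3)
  Group 2: 'b' x 4 (positions 4-7)
  Group 3: 'c' x 2 (positions 8-9)
  Group 4: 'd' x 1 (positions 10-10)
  Group 5: 'c' x 4 (positions 11-14)
Total groups: 5

5


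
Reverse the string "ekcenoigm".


Input: ekcenoigm
Reading characters right to left:
  Position 8: 'm'
  Position 7: 'g'
  Position 6: 'i'
  Position 5: 'o'
  Position 4: 'n'
  Position 3: 'e'
  Position 2: 'c'
  Position 1: 'k'
  Position 0: 'e'
Reversed: mgionecke

mgionecke


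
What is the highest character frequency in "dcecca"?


Input: dcecca
Character counts:
  'a': 1
  'c': 3
  'd': 1
  'e': 1
Maximum frequency: 3

3


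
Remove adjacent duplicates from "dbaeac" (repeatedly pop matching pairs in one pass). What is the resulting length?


Input: dbaeac
Stack-based adjacent duplicate removal:
  Read 'd': push. Stack: d
  Read 'b': push. Stack: db
  Read 'a': push. Stack: dba
  Read 'e': push. Stack: dbae
  Read 'a': push. Stack: dbaea
  Read 'c': push. Stack: dbaeac
Final stack: "dbaeac" (length 6)

6


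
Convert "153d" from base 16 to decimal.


Input: "153d" in base 16
Positional expansion:
  Digit '1' (value 1) x 16^3 = 4096
  Digit '5' (value 5) x 16^2 = 1280
  Digit '3' (value 3) x 16^1 = 48
  Digit 'd' (value 13) x 16^0 = 13
Sum = 5437

5437


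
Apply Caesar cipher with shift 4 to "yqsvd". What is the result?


Caesar cipher: shift "yqsvd" by 4
  'y' (pos 24) + 4 = pos 2 = 'c'
  'q' (pos 16) + 4 = pos 20 = 'u'
  's' (pos 18) + 4 = pos 22 = 'w'
  'v' (pos 21) + 4 = pos 25 = 'z'
  'd' (pos 3) + 4 = pos 7 = 'h'
Result: cuwzh

cuwzh


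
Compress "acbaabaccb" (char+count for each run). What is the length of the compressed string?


Input: acbaabaccb
Runs:
  'a' x 1 => "a1"
  'c' x 1 => "c1"
  'b' x 1 => "b1"
  'a' x 2 => "a2"
  'b' x 1 => "b1"
  'a' x 1 => "a1"
  'c' x 2 => "c2"
  'b' x 1 => "b1"
Compressed: "a1c1b1a2b1a1c2b1"
Compressed length: 16

16


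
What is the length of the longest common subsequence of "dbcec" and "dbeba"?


LCS of "dbcec" and "dbeba"
DP table:
           d    b    e    b    a
      0    0    0    0    0    0
  d   0    1    1    1    1    1
  b   0    1    2    2    2    2
  c   0    1    2    2    2    2
  e   0    1    2    3    3    3
  c   0    1    2    3    3    3
LCS length = dp[5][5] = 3

3


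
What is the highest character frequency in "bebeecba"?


Input: bebeecba
Character counts:
  'a': 1
  'b': 3
  'c': 1
  'e': 3
Maximum frequency: 3

3


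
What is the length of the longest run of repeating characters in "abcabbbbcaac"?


Input: "abcabbbbcaac"
Scanning for longest run:
  Position 1 ('b'): new char, reset run to 1
  Position 2 ('c'): new char, reset run to 1
  Position 3 ('a'): new char, reset run to 1
  Position 4 ('b'): new char, reset run to 1
  Position 5 ('b'): continues run of 'b', length=2
  Position 6 ('b'): continues run of 'b', length=3
  Position 7 ('b'): continues run of 'b', length=4
  Position 8 ('c'): new char, reset run to 1
  Position 9 ('a'): new char, reset run to 1
  Position 10 ('a'): continues run of 'a', length=2
  Position 11 ('c'): new char, reset run to 1
Longest run: 'b' with length 4

4


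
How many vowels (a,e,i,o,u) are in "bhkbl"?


Input: bhkbl
Checking each character:
  'b' at position 0: consonant
  'h' at position 1: consonant
  'k' at position 2: consonant
  'b' at position 3: consonant
  'l' at position 4: consonant
Total vowels: 0

0


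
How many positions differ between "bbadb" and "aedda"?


Comparing "bbadb" and "aedda" position by position:
  Position 0: 'b' vs 'a' => DIFFER
  Position 1: 'b' vs 'e' => DIFFER
  Position 2: 'a' vs 'd' => DIFFER
  Position 3: 'd' vs 'd' => same
  Position 4: 'b' vs 'a' => DIFFER
Positions that differ: 4

4


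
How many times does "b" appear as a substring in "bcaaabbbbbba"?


Searching for "b" in "bcaaabbbbbba"
Scanning each position:
  Position 0: "b" => MATCH
  Position 1: "c" => no
  Position 2: "a" => no
  Position 3: "a" => no
  Position 4: "a" => no
  Position 5: "b" => MATCH
  Position 6: "b" => MATCH
  Position 7: "b" => MATCH
  Position 8: "b" => MATCH
  Position 9: "b" => MATCH
  Position 10: "b" => MATCH
  Position 11: "a" => no
Total occurrences: 7

7


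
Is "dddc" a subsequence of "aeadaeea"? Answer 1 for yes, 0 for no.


Check if "dddc" is a subsequence of "aeadaeea"
Greedy scan:
  Position 0 ('a'): no match needed
  Position 1 ('e'): no match needed
  Position 2 ('a'): no match needed
  Position 3 ('d'): matches sub[0] = 'd'
  Position 4 ('a'): no match needed
  Position 5 ('e'): no match needed
  Position 6 ('e'): no match needed
  Position 7 ('a'): no match needed
Only matched 1/4 characters => not a subsequence

0


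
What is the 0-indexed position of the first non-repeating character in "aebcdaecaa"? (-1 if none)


Input: aebcdaecaa
Character frequencies:
  'a': 4
  'b': 1
  'c': 2
  'd': 1
  'e': 2
Scanning left to right for freq == 1:
  Position 0 ('a'): freq=4, skip
  Position 1 ('e'): freq=2, skip
  Position 2 ('b'): unique! => answer = 2

2


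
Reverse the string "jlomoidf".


Input: jlomoidf
Reading characters right to left:
  Position 7: 'f'
  Position 6: 'd'
  Position 5: 'i'
  Position 4: 'o'
  Position 3: 'm'
  Position 2: 'o'
  Position 1: 'l'
  Position 0: 'j'
Reversed: fdiomolj

fdiomolj


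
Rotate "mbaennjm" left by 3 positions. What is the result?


Input: "mbaennjm", rotate left by 3
First 3 characters: "mba"
Remaining characters: "ennjm"
Concatenate remaining + first: "ennjm" + "mba" = "ennjmmba"

ennjmmba


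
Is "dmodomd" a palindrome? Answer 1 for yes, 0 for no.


Input: dmodomd
Reversed: dmodomd
  Compare pos 0 ('d') with pos 6 ('d'): match
  Compare pos 1 ('m') with pos 5 ('m'): match
  Compare pos 2 ('o') with pos 4 ('o'): match
Result: palindrome

1


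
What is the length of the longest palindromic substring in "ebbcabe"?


Input: "ebbcabe"
Checking substrings for palindromes:
  [1:3] "bb" (len 2) => palindrome
Longest palindromic substring: "bb" with length 2

2


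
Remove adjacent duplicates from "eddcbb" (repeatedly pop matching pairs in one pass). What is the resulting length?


Input: eddcbb
Stack-based adjacent duplicate removal:
  Read 'e': push. Stack: e
  Read 'd': push. Stack: ed
  Read 'd': matches stack top 'd' => pop. Stack: e
  Read 'c': push. Stack: ec
  Read 'b': push. Stack: ecb
  Read 'b': matches stack top 'b' => pop. Stack: ec
Final stack: "ec" (length 2)

2


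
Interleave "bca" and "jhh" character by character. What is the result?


Interleaving "bca" and "jhh":
  Position 0: 'b' from first, 'j' from second => "bj"
  Position 1: 'c' from first, 'h' from second => "ch"
  Position 2: 'a' from first, 'h' from second => "ah"
Result: bjchah

bjchah


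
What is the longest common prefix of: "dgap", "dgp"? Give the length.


Words: dgap, dgp
  Position 0: all 'd' => match
  Position 1: all 'g' => match
  Position 2: ('a', 'p') => mismatch, stop
LCP = "dg" (length 2)

2


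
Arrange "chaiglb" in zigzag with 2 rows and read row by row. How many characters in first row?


Zigzag "chaiglb" into 2 rows:
Placing characters:
  'c' => row 0
  'h' => row 1
  'a' => row 0
  'i' => row 1
  'g' => row 0
  'l' => row 1
  'b' => row 0
Rows:
  Row 0: "cagb"
  Row 1: "hil"
First row length: 4

4


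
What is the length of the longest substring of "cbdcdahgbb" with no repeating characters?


Input: "cbdcdahgbb"
Sliding window (track last position of each char):
  Position 0 ('c'): window [0,0] length 1 -- new best
  Position 1 ('b'): window [0,1] length 2 -- new best
  Position 2 ('d'): window [0,2] length 3 -- new best
  Position 3 ('c'): repeat (last at 0), move window start to 1
  Position 3 ('c'): window [1,3] length 3
  Position 4 ('d'): repeat (last at 2), move window start to 3
  Position 4 ('d'): window [3,4] length 2
  Position 5 ('a'): window [3,5] length 3
  Position 6 ('h'): window [3,6] length 4 -- new best
  Position 7 ('g'): window [3,7] length 5 -- new best
  Position 8 ('b'): window [3,8] length 6 -- new best
  Position 9 ('b'): repeat (last at 8), move window start to 9
  Position 9 ('b'): window [9,9] length 1
Longest substring with no repeats: "cdahgb" with length 6

6


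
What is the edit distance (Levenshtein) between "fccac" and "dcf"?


Computing edit distance: "fccac" -> "dcf"
DP table:
           d    c    f
      0    1    2    3
  f   1    1    2    2
  c   2    2    1    2
  c   3    3    2    2
  a   4    4    3    3
  c   5    5    4    4
Edit distance = dp[5][3] = 4

4


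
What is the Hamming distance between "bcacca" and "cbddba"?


Comparing "bcacca" and "cbddba" position by position:
  Position 0: 'b' vs 'c' => differ
  Position 1: 'c' vs 'b' => differ
  Position 2: 'a' vs 'd' => differ
  Position 3: 'c' vs 'd' => differ
  Position 4: 'c' vs 'b' => differ
  Position 5: 'a' vs 'a' => same
Total differences (Hamming distance): 5

5


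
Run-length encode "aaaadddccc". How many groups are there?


Input: aaaadddccc
Scanning for consecutive runs:
  Group 1: 'a' x 4 (positions 0-3)
  Group 2: 'd' x 3 (positions 4-6)
  Group 3: 'c' x 3 (positions 7-9)
Total groups: 3

3


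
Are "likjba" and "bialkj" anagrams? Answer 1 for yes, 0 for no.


Strings: "likjba", "bialkj"
Sorted first:  abijkl
Sorted second: abijkl
Sorted forms match => anagrams

1


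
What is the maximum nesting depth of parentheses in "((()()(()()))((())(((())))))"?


Input: "((()()(()()))((())(((())))))"
Tracking depth:
  Position 0 '(': depth becomes 1
  Position 1 '(': depth becomes 2
  Position 2 '(': depth becomes 3
  Position 3 ')': depth becomes 2
  Position 4 '(': depth becomes 3
  Position 5 ')': depth becomes 2
  Position 6 '(': depth becomes 3
  Position 7 '(': depth becomes 4
  Position 8 ')': depth becomes 3
  Position 9 '(': depth becomes 4
  Position 10 ')': depth becomes 3
  Position 11 ')': depth becomes 2
  Position 12 ')': depth becomes 1
  Position 13 '(': depth becomes 2
  Position 14 '(': depth becomes 3
  Position 15 '(': depth becomes 4
  Position 16 ')': depth becomes 3
  Position 17 ')': depth becomes 2
  Position 18 '(': depth becomes 3
  Position 19 '(': depth becomes 4
  Position 20 '(': depth becomes 5
  Position 21 '(': depth becomes 6
  Position 22 ')': depth becomes 5
  Position 23 ')': depth becomes 4
  Position 24 ')': depth becomes 3
  Position 25 ')': depth becomes 2
  Position 26 ')': depth becomes 1
  Position 27 ')': depth becomes 0
Maximum depth reached: 6

6


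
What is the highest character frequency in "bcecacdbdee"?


Input: bcecacdbdee
Character counts:
  'a': 1
  'b': 2
  'c': 3
  'd': 2
  'e': 3
Maximum frequency: 3

3


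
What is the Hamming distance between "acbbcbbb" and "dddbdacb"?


Comparing "acbbcbbb" and "dddbdacb" position by position:
  Position 0: 'a' vs 'd' => differ
  Position 1: 'c' vs 'd' => differ
  Position 2: 'b' vs 'd' => differ
  Position 3: 'b' vs 'b' => same
  Position 4: 'c' vs 'd' => differ
  Position 5: 'b' vs 'a' => differ
  Position 6: 'b' vs 'c' => differ
  Position 7: 'b' vs 'b' => same
Total differences (Hamming distance): 6

6


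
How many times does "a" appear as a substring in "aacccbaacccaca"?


Searching for "a" in "aacccbaacccaca"
Scanning each position:
  Position 0: "a" => MATCH
  Position 1: "a" => MATCH
  Position 2: "c" => no
  Position 3: "c" => no
  Position 4: "c" => no
  Position 5: "b" => no
  Position 6: "a" => MATCH
  Position 7: "a" => MATCH
  Position 8: "c" => no
  Position 9: "c" => no
  Position 10: "c" => no
  Position 11: "a" => MATCH
  Position 12: "c" => no
  Position 13: "a" => MATCH
Total occurrences: 6

6


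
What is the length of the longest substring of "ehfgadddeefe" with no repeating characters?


Input: "ehfgadddeefe"
Sliding window (track last position of each char):
  Position 0 ('e'): window [0,0] length 1 -- new best
  Position 1 ('h'): window [0,1] length 2 -- new best
  Position 2 ('f'): window [0,2] length 3 -- new best
  Position 3 ('g'): window [0,3] length 4 -- new best
  Position 4 ('a'): window [0,4] length 5 -- new best
  Position 5 ('d'): window [0,5] length 6 -- new best
  Position 6 ('d'): repeat (last at 5), move window start to 6
  Position 6 ('d'): window [6,6] length 1
  Position 7 ('d'): repeat (last at 6), move window start to 7
  Position 7 ('d'): window [7,7] length 1
  Position 8 ('e'): window [7,8] length 2
  Position 9 ('e'): repeat (last at 8), move window start to 9
  Position 9 ('e'): window [9,9] length 1
  Position 10 ('f'): window [9,10] length 2
  Position 11 ('e'): repeat (last at 9), move window start to 10
  Position 11 ('e'): window [10,11] length 2
Longest substring with no repeats: "ehfgad" with length 6

6


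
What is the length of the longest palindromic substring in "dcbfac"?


Input: "dcbfac"
Checking substrings for palindromes:
  No multi-char palindromic substrings found
Longest palindromic substring: "d" with length 1

1


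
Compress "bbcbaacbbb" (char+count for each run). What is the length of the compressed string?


Input: bbcbaacbbb
Runs:
  'b' x 2 => "b2"
  'c' x 1 => "c1"
  'b' x 1 => "b1"
  'a' x 2 => "a2"
  'c' x 1 => "c1"
  'b' x 3 => "b3"
Compressed: "b2c1b1a2c1b3"
Compressed length: 12

12


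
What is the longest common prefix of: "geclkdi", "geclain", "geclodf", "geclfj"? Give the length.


Words: geclkdi, geclain, geclodf, geclfj
  Position 0: all 'g' => match
  Position 1: all 'e' => match
  Position 2: all 'c' => match
  Position 3: all 'l' => match
  Position 4: ('k', 'a', 'o', 'f') => mismatch, stop
LCP = "gecl" (length 4)

4


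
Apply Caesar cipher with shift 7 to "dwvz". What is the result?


Caesar cipher: shift "dwvz" by 7
  'd' (pos 3) + 7 = pos 10 = 'k'
  'w' (pos 22) + 7 = pos 3 = 'd'
  'v' (pos 21) + 7 = pos 2 = 'c'
  'z' (pos 25) + 7 = pos 6 = 'g'
Result: kdcg

kdcg


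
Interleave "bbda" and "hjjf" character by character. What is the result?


Interleaving "bbda" and "hjjf":
  Position 0: 'b' from first, 'h' from second => "bh"
  Position 1: 'b' from first, 'j' from second => "bj"
  Position 2: 'd' from first, 'j' from second => "dj"
  Position 3: 'a' from first, 'f' from second => "af"
Result: bhbjdjaf

bhbjdjaf


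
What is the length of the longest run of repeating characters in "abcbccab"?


Input: "abcbccab"
Scanning for longest run:
  Position 1 ('b'): new char, reset run to 1
  Position 2 ('c'): new char, reset run to 1
  Position 3 ('b'): new char, reset run to 1
  Position 4 ('c'): new char, reset run to 1
  Position 5 ('c'): continues run of 'c', length=2
  Position 6 ('a'): new char, reset run to 1
  Position 7 ('b'): new char, reset run to 1
Longest run: 'c' with length 2

2


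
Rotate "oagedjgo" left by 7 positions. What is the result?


Input: "oagedjgo", rotate left by 7
First 7 characters: "oagedjg"
Remaining characters: "o"
Concatenate remaining + first: "o" + "oagedjg" = "ooagedjg"

ooagedjg


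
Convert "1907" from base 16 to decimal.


Input: "1907" in base 16
Positional expansion:
  Digit '1' (value 1) x 16^3 = 4096
  Digit '9' (value 9) x 16^2 = 2304
  Digit '0' (value 0) x 16^1 = 0
  Digit '7' (value 7) x 16^0 = 7
Sum = 6407

6407


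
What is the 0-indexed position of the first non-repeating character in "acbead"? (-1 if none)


Input: acbead
Character frequencies:
  'a': 2
  'b': 1
  'c': 1
  'd': 1
  'e': 1
Scanning left to right for freq == 1:
  Position 0 ('a'): freq=2, skip
  Position 1 ('c'): unique! => answer = 1

1


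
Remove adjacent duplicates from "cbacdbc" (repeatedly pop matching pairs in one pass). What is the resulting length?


Input: cbacdbc
Stack-based adjacent duplicate removal:
  Read 'c': push. Stack: c
  Read 'b': push. Stack: cb
  Read 'a': push. Stack: cba
  Read 'c': push. Stack: cbac
  Read 'd': push. Stack: cbacd
  Read 'b': push. Stack: cbacdb
  Read 'c': push. Stack: cbacdbc
Final stack: "cbacdbc" (length 7)

7


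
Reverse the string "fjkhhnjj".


Input: fjkhhnjj
Reading characters right to left:
  Position 7: 'j'
  Position 6: 'j'
  Position 5: 'n'
  Position 4: 'h'
  Position 3: 'h'
  Position 2: 'k'
  Position 1: 'j'
  Position 0: 'f'
Reversed: jjnhhkjf

jjnhhkjf


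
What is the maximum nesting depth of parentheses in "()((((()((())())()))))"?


Input: "()((((()((())())()))))"
Tracking depth:
  Position 0 '(': depth becomes 1
  Position 1 ')': depth becomes 0
  Position 2 '(': depth becomes 1
  Position 3 '(': depth becomes 2
  Position 4 '(': depth becomes 3
  Position 5 '(': depth becomes 4
  Position 6 '(': depth becomes 5
  Position 7 ')': depth becomes 4
  Position 8 '(': depth becomes 5
  Position 9 '(': depth becomes 6
  Position 10 '(': depth becomes 7
  Position 11 ')': depth becomes 6
  Position 12 ')': depth becomes 5
  Position 13 '(': depth becomes 6
  Position 14 ')': depth becomes 5
  Position 15 ')': depth becomes 4
  Position 16 '(': depth becomes 5
  Position 17 ')': depth becomes 4
  Position 18 ')': depth becomes 3
  Position 19 ')': depth becomes 2
  Position 20 ')': depth becomes 1
  Position 21 ')': depth becomes 0
Maximum depth reached: 7

7


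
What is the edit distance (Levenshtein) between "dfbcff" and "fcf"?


Computing edit distance: "dfbcff" -> "fcf"
DP table:
           f    c    f
      0    1    2    3
  d   1    1    2    3
  f   2    1    2    2
  b   3    2    2    3
  c   4    3    2    3
  f   5    4    3    2
  f   6    5    4    3
Edit distance = dp[6][3] = 3

3


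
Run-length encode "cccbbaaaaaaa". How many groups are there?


Input: cccbbaaaaaaa
Scanning for consecutive runs:
  Group 1: 'c' x 3 (positions 0-2)
  Group 2: 'b' x 2 (positions 3-4)
  Group 3: 'a' x 7 (positions 5-11)
Total groups: 3

3


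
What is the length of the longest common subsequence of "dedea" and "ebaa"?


LCS of "dedea" and "ebaa"
DP table:
           e    b    a    a
      0    0    0    0    0
  d   0    0    0    0    0
  e   0    1    1    1    1
  d   0    1    1    1    1
  e   0    1    1    1    1
  a   0    1    1    2    2
LCS length = dp[5][4] = 2

2


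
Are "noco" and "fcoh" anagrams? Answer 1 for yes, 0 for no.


Strings: "noco", "fcoh"
Sorted first:  cnoo
Sorted second: cfho
Differ at position 1: 'n' vs 'f' => not anagrams

0


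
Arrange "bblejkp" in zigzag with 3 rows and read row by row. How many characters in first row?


Zigzag "bblejkp" into 3 rows:
Placing characters:
  'b' => row 0
  'b' => row 1
  'l' => row 2
  'e' => row 1
  'j' => row 0
  'k' => row 1
  'p' => row 2
Rows:
  Row 0: "bj"
  Row 1: "bek"
  Row 2: "lp"
First row length: 2

2


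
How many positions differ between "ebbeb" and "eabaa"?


Comparing "ebbeb" and "eabaa" position by position:
  Position 0: 'e' vs 'e' => same
  Position 1: 'b' vs 'a' => DIFFER
  Position 2: 'b' vs 'b' => same
  Position 3: 'e' vs 'a' => DIFFER
  Position 4: 'b' vs 'a' => DIFFER
Positions that differ: 3

3


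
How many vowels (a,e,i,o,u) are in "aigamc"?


Input: aigamc
Checking each character:
  'a' at position 0: vowel (running total: 1)
  'i' at position 1: vowel (running total: 2)
  'g' at position 2: consonant
  'a' at position 3: vowel (running total: 3)
  'm' at position 4: consonant
  'c' at position 5: consonant
Total vowels: 3

3


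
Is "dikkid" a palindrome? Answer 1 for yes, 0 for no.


Input: dikkid
Reversed: dikkid
  Compare pos 0 ('d') with pos 5 ('d'): match
  Compare pos 1 ('i') with pos 4 ('i'): match
  Compare pos 2 ('k') with pos 3 ('k'): match
Result: palindrome

1


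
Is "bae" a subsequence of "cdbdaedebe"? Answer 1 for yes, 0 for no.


Check if "bae" is a subsequence of "cdbdaedebe"
Greedy scan:
  Position 0 ('c'): no match needed
  Position 1 ('d'): no match needed
  Position 2 ('b'): matches sub[0] = 'b'
  Position 3 ('d'): no match needed
  Position 4 ('a'): matches sub[1] = 'a'
  Position 5 ('e'): matches sub[2] = 'e'
  Position 6 ('d'): no match needed
  Position 7 ('e'): no match needed
  Position 8 ('b'): no match needed
  Position 9 ('e'): no match needed
All 3 characters matched => is a subsequence

1


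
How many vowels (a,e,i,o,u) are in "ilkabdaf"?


Input: ilkabdaf
Checking each character:
  'i' at position 0: vowel (running total: 1)
  'l' at position 1: consonant
  'k' at position 2: consonant
  'a' at position 3: vowel (running total: 2)
  'b' at position 4: consonant
  'd' at position 5: consonant
  'a' at position 6: vowel (running total: 3)
  'f' at position 7: consonant
Total vowels: 3

3


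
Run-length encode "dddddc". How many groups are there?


Input: dddddc
Scanning for consecutive runs:
  Group 1: 'd' x 5 (positions 0-4)
  Group 2: 'c' x 1 (positions 5-5)
Total groups: 2

2


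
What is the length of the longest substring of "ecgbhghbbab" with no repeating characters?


Input: "ecgbhghbbab"
Sliding window (track last position of each char):
  Position 0 ('e'): window [0,0] length 1 -- new best
  Position 1 ('c'): window [0,1] length 2 -- new best
  Position 2 ('g'): window [0,2] length 3 -- new best
  Position 3 ('b'): window [0,3] length 4 -- new best
  Position 4 ('h'): window [0,4] length 5 -- new best
  Position 5 ('g'): repeat (last at 2), move window start to 3
  Position 5 ('g'): window [3,5] length 3
  Position 6 ('h'): repeat (last at 4), move window start to 5
  Position 6 ('h'): window [5,6] length 2
  Position 7 ('b'): window [5,7] length 3
  Position 8 ('b'): repeat (last at 7), move window start to 8
  Position 8 ('b'): window [8,8] length 1
  Position 9 ('a'): window [8,9] length 2
  Position 10 ('b'): repeat (last at 8), move window start to 9
  Position 10 ('b'): window [9,10] length 2
Longest substring with no repeats: "ecgbh" with length 5

5


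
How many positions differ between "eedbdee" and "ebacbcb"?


Comparing "eedbdee" and "ebacbcb" position by position:
  Position 0: 'e' vs 'e' => same
  Position 1: 'e' vs 'b' => DIFFER
  Position 2: 'd' vs 'a' => DIFFER
  Position 3: 'b' vs 'c' => DIFFER
  Position 4: 'd' vs 'b' => DIFFER
  Position 5: 'e' vs 'c' => DIFFER
  Position 6: 'e' vs 'b' => DIFFER
Positions that differ: 6

6


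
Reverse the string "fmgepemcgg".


Input: fmgepemcgg
Reading characters right to left:
  Position 9: 'g'
  Position 8: 'g'
  Position 7: 'c'
  Position 6: 'm'
  Position 5: 'e'
  Position 4: 'p'
  Position 3: 'e'
  Position 2: 'g'
  Position 1: 'm'
  Position 0: 'f'
Reversed: ggcmepegmf

ggcmepegmf


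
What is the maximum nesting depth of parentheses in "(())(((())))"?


Input: "(())(((())))"
Tracking depth:
  Position 0 '(': depth becomes 1
  Position 1 '(': depth becomes 2
  Position 2 ')': depth becomes 1
  Position 3 ')': depth becomes 0
  Position 4 '(': depth becomes 1
  Position 5 '(': depth becomes 2
  Position 6 '(': depth becomes 3
  Position 7 '(': depth becomes 4
  Position 8 ')': depth becomes 3
  Position 9 ')': depth becomes 2
  Position 10 ')': depth becomes 1
  Position 11 ')': depth becomes 0
Maximum depth reached: 4

4


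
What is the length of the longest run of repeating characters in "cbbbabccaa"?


Input: "cbbbabccaa"
Scanning for longest run:
  Position 1 ('b'): new char, reset run to 1
  Position 2 ('b'): continues run of 'b', length=2
  Position 3 ('b'): continues run of 'b', length=3
  Position 4 ('a'): new char, reset run to 1
  Position 5 ('b'): new char, reset run to 1
  Position 6 ('c'): new char, reset run to 1
  Position 7 ('c'): continues run of 'c', length=2
  Position 8 ('a'): new char, reset run to 1
  Position 9 ('a'): continues run of 'a', length=2
Longest run: 'b' with length 3

3


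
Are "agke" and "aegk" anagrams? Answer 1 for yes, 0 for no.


Strings: "agke", "aegk"
Sorted first:  aegk
Sorted second: aegk
Sorted forms match => anagrams

1


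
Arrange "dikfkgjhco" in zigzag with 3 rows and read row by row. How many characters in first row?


Zigzag "dikfkgjhco" into 3 rows:
Placing characters:
  'd' => row 0
  'i' => row 1
  'k' => row 2
  'f' => row 1
  'k' => row 0
  'g' => row 1
  'j' => row 2
  'h' => row 1
  'c' => row 0
  'o' => row 1
Rows:
  Row 0: "dkc"
  Row 1: "ifgho"
  Row 2: "kj"
First row length: 3

3


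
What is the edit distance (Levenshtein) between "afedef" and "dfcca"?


Computing edit distance: "afedef" -> "dfcca"
DP table:
           d    f    c    c    a
      0    1    2    3    4    5
  a   1    1    2    3    4    4
  f   2    2    1    2    3    4
  e   3    3    2    2    3    4
  d   4    3    3    3    3    4
  e   5    4    4    4    4    4
  f   6    5    4    5    5    5
Edit distance = dp[6][5] = 5

5


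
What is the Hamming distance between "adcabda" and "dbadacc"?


Comparing "adcabda" and "dbadacc" position by position:
  Position 0: 'a' vs 'd' => differ
  Position 1: 'd' vs 'b' => differ
  Position 2: 'c' vs 'a' => differ
  Position 3: 'a' vs 'd' => differ
  Position 4: 'b' vs 'a' => differ
  Position 5: 'd' vs 'c' => differ
  Position 6: 'a' vs 'c' => differ
Total differences (Hamming distance): 7

7


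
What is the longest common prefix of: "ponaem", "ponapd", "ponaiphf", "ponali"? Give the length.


Words: ponaem, ponapd, ponaiphf, ponali
  Position 0: all 'p' => match
  Position 1: all 'o' => match
  Position 2: all 'n' => match
  Position 3: all 'a' => match
  Position 4: ('e', 'p', 'i', 'l') => mismatch, stop
LCP = "pona" (length 4)

4


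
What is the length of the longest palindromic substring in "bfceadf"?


Input: "bfceadf"
Checking substrings for palindromes:
  No multi-char palindromic substrings found
Longest palindromic substring: "b" with length 1

1


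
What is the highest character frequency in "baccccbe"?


Input: baccccbe
Character counts:
  'a': 1
  'b': 2
  'c': 4
  'e': 1
Maximum frequency: 4

4


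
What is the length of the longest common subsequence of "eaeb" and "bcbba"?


LCS of "eaeb" and "bcbba"
DP table:
           b    c    b    b    a
      0    0    0    0    0    0
  e   0    0    0    0    0    0
  a   0    0    0    0    0    1
  e   0    0    0    0    0    1
  b   0    1    1    1    1    1
LCS length = dp[4][5] = 1

1


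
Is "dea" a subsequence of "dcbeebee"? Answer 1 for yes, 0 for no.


Check if "dea" is a subsequence of "dcbeebee"
Greedy scan:
  Position 0 ('d'): matches sub[0] = 'd'
  Position 1 ('c'): no match needed
  Position 2 ('b'): no match needed
  Position 3 ('e'): matches sub[1] = 'e'
  Position 4 ('e'): no match needed
  Position 5 ('b'): no match needed
  Position 6 ('e'): no match needed
  Position 7 ('e'): no match needed
Only matched 2/3 characters => not a subsequence

0


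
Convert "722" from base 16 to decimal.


Input: "722" in base 16
Positional expansion:
  Digit '7' (value 7) x 16^2 = 1792
  Digit '2' (value 2) x 16^1 = 32
  Digit '2' (value 2) x 16^0 = 2
Sum = 1826

1826


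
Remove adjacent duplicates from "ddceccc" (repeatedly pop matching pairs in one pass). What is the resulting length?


Input: ddceccc
Stack-based adjacent duplicate removal:
  Read 'd': push. Stack: d
  Read 'd': matches stack top 'd' => pop. Stack: (empty)
  Read 'c': push. Stack: c
  Read 'e': push. Stack: ce
  Read 'c': push. Stack: cec
  Read 'c': matches stack top 'c' => pop. Stack: ce
  Read 'c': push. Stack: cec
Final stack: "cec" (length 3)

3


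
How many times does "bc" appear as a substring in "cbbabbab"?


Searching for "bc" in "cbbabbab"
Scanning each position:
  Position 0: "cb" => no
  Position 1: "bb" => no
  Position 2: "ba" => no
  Position 3: "ab" => no
  Position 4: "bb" => no
  Position 5: "ba" => no
  Position 6: "ab" => no
Total occurrences: 0

0


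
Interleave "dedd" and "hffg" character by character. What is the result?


Interleaving "dedd" and "hffg":
  Position 0: 'd' from first, 'h' from second => "dh"
  Position 1: 'e' from first, 'f' from second => "ef"
  Position 2: 'd' from first, 'f' from second => "df"
  Position 3: 'd' from first, 'g' from second => "dg"
Result: dhefdfdg

dhefdfdg


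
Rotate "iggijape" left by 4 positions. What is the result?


Input: "iggijape", rotate left by 4
First 4 characters: "iggi"
Remaining characters: "jape"
Concatenate remaining + first: "jape" + "iggi" = "japeiggi"

japeiggi


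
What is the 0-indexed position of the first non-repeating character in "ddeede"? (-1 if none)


Input: ddeede
Character frequencies:
  'd': 3
  'e': 3
Scanning left to right for freq == 1:
  Position 0 ('d'): freq=3, skip
  Position 1 ('d'): freq=3, skip
  Position 2 ('e'): freq=3, skip
  Position 3 ('e'): freq=3, skip
  Position 4 ('d'): freq=3, skip
  Position 5 ('e'): freq=3, skip
  No unique character found => answer = -1

-1


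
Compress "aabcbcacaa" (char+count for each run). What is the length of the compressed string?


Input: aabcbcacaa
Runs:
  'a' x 2 => "a2"
  'b' x 1 => "b1"
  'c' x 1 => "c1"
  'b' x 1 => "b1"
  'c' x 1 => "c1"
  'a' x 1 => "a1"
  'c' x 1 => "c1"
  'a' x 2 => "a2"
Compressed: "a2b1c1b1c1a1c1a2"
Compressed length: 16

16


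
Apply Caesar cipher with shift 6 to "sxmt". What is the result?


Caesar cipher: shift "sxmt" by 6
  's' (pos 18) + 6 = pos 24 = 'y'
  'x' (pos 23) + 6 = pos 3 = 'd'
  'm' (pos 12) + 6 = pos 18 = 's'
  't' (pos 19) + 6 = pos 25 = 'z'
Result: ydsz

ydsz


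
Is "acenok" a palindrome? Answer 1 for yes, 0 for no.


Input: acenok
Reversed: koneca
  Compare pos 0 ('a') with pos 5 ('k'): MISMATCH
  Compare pos 1 ('c') with pos 4 ('o'): MISMATCH
  Compare pos 2 ('e') with pos 3 ('n'): MISMATCH
Result: not a palindrome

0


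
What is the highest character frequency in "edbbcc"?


Input: edbbcc
Character counts:
  'b': 2
  'c': 2
  'd': 1
  'e': 1
Maximum frequency: 2

2


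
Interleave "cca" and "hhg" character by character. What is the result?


Interleaving "cca" and "hhg":
  Position 0: 'c' from first, 'h' from second => "ch"
  Position 1: 'c' from first, 'h' from second => "ch"
  Position 2: 'a' from first, 'g' from second => "ag"
Result: chchag

chchag


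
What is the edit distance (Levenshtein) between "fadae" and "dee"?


Computing edit distance: "fadae" -> "dee"
DP table:
           d    e    e
      0    1    2    3
  f   1    1    2    3
  a   2    2    2    3
  d   3    2    3    3
  a   4    3    3    4
  e   5    4    3    3
Edit distance = dp[5][3] = 3

3


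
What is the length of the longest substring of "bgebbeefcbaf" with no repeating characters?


Input: "bgebbeefcbaf"
Sliding window (track last position of each char):
  Position 0 ('b'): window [0,0] length 1 -- new best
  Position 1 ('g'): window [0,1] length 2 -- new best
  Position 2 ('e'): window [0,2] length 3 -- new best
  Position 3 ('b'): repeat (last at 0), move window start to 1
  Position 3 ('b'): window [1,3] length 3
  Position 4 ('b'): repeat (last at 3), move window start to 4
  Position 4 ('b'): window [4,4] length 1
  Position 5 ('e'): window [4,5] length 2
  Position 6 ('e'): repeat (last at 5), move window start to 6
  Position 6 ('e'): window [6,6] length 1
  Position 7 ('f'): window [6,7] length 2
  Position 8 ('c'): window [6,8] length 3
  Position 9 ('b'): window [6,9] length 4 -- new best
  Position 10 ('a'): window [6,10] length 5 -- new best
  Position 11 ('f'): repeat (last at 7), move window start to 8
  Position 11 ('f'): window [8,11] length 4
Longest substring with no repeats: "efcba" with length 5

5


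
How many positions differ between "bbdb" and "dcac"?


Comparing "bbdb" and "dcac" position by position:
  Position 0: 'b' vs 'd' => DIFFER
  Position 1: 'b' vs 'c' => DIFFER
  Position 2: 'd' vs 'a' => DIFFER
  Position 3: 'b' vs 'c' => DIFFER
Positions that differ: 4

4


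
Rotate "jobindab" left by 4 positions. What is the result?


Input: "jobindab", rotate left by 4
First 4 characters: "jobi"
Remaining characters: "ndab"
Concatenate remaining + first: "ndab" + "jobi" = "ndabjobi"

ndabjobi


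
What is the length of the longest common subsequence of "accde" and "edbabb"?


LCS of "accde" and "edbabb"
DP table:
           e    d    b    a    b    b
      0    0    0    0    0    0    0
  a   0    0    0    0    1    1    1
  c   0    0    0    0    1    1    1
  c   0    0    0    0    1    1    1
  d   0    0    1    1    1    1    1
  e   0    1    1    1    1    1    1
LCS length = dp[5][6] = 1

1


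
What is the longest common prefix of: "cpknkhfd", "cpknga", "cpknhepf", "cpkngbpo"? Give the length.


Words: cpknkhfd, cpknga, cpknhepf, cpkngbpo
  Position 0: all 'c' => match
  Position 1: all 'p' => match
  Position 2: all 'k' => match
  Position 3: all 'n' => match
  Position 4: ('k', 'g', 'h', 'g') => mismatch, stop
LCP = "cpkn" (length 4)

4


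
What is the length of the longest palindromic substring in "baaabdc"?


Input: "baaabdc"
Checking substrings for palindromes:
  [0:5] "baaab" (len 5) => palindrome
  [1:4] "aaa" (len 3) => palindrome
  [1:3] "aa" (len 2) => palindrome
  [2:4] "aa" (len 2) => palindrome
Longest palindromic substring: "baaab" with length 5

5


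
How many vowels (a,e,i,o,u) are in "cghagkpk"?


Input: cghagkpk
Checking each character:
  'c' at position 0: consonant
  'g' at position 1: consonant
  'h' at position 2: consonant
  'a' at position 3: vowel (running total: 1)
  'g' at position 4: consonant
  'k' at position 5: consonant
  'p' at position 6: consonant
  'k' at position 7: consonant
Total vowels: 1

1


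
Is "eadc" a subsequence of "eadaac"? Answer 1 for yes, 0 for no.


Check if "eadc" is a subsequence of "eadaac"
Greedy scan:
  Position 0 ('e'): matches sub[0] = 'e'
  Position 1 ('a'): matches sub[1] = 'a'
  Position 2 ('d'): matches sub[2] = 'd'
  Position 3 ('a'): no match needed
  Position 4 ('a'): no match needed
  Position 5 ('c'): matches sub[3] = 'c'
All 4 characters matched => is a subsequence

1


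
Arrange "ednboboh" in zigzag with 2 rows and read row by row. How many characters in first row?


Zigzag "ednboboh" into 2 rows:
Placing characters:
  'e' => row 0
  'd' => row 1
  'n' => row 0
  'b' => row 1
  'o' => row 0
  'b' => row 1
  'o' => row 0
  'h' => row 1
Rows:
  Row 0: "enoo"
  Row 1: "dbbh"
First row length: 4

4


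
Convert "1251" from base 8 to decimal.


Input: "1251" in base 8
Positional expansion:
  Digit '1' (value 1) x 8^3 = 512
  Digit '2' (value 2) x 8^2 = 128
  Digit '5' (value 5) x 8^1 = 40
  Digit '1' (value 1) x 8^0 = 1
Sum = 681

681


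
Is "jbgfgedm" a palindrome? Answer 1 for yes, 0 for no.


Input: jbgfgedm
Reversed: mdegfgbj
  Compare pos 0 ('j') with pos 7 ('m'): MISMATCH
  Compare pos 1 ('b') with pos 6 ('d'): MISMATCH
  Compare pos 2 ('g') with pos 5 ('e'): MISMATCH
  Compare pos 3 ('f') with pos 4 ('g'): MISMATCH
Result: not a palindrome

0


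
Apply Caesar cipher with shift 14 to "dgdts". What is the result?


Caesar cipher: shift "dgdts" by 14
  'd' (pos 3) + 14 = pos 17 = 'r'
  'g' (pos 6) + 14 = pos 20 = 'u'
  'd' (pos 3) + 14 = pos 17 = 'r'
  't' (pos 19) + 14 = pos 7 = 'h'
  's' (pos 18) + 14 = pos 6 = 'g'
Result: rurhg

rurhg


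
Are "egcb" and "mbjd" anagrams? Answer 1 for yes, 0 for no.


Strings: "egcb", "mbjd"
Sorted first:  bceg
Sorted second: bdjm
Differ at position 1: 'c' vs 'd' => not anagrams

0


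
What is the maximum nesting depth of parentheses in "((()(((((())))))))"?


Input: "((()(((((())))))))"
Tracking depth:
  Position 0 '(': depth becomes 1
  Position 1 '(': depth becomes 2
  Position 2 '(': depth becomes 3
  Position 3 ')': depth becomes 2
  Position 4 '(': depth becomes 3
  Position 5 '(': depth becomes 4
  Position 6 '(': depth becomes 5
  Position 7 '(': depth becomes 6
  Position 8 '(': depth becomes 7
  Position 9 '(': depth becomes 8
  Position 10 ')': depth becomes 7
  Position 11 ')': depth becomes 6
  Position 12 ')': depth becomes 5
  Position 13 ')': depth becomes 4
  Position 14 ')': depth becomes 3
  Position 15 ')': depth becomes 2
  Position 16 ')': depth becomes 1
  Position 17 ')': depth becomes 0
Maximum depth reached: 8

8


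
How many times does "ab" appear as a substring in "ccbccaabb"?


Searching for "ab" in "ccbccaabb"
Scanning each position:
  Position 0: "cc" => no
  Position 1: "cb" => no
  Position 2: "bc" => no
  Position 3: "cc" => no
  Position 4: "ca" => no
  Position 5: "aa" => no
  Position 6: "ab" => MATCH
  Position 7: "bb" => no
Total occurrences: 1

1


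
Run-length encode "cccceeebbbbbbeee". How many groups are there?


Input: cccceeebbbbbbeee
Scanning for consecutive runs:
  Group 1: 'c' x 4 (positions 0-3)
  Group 2: 'e' x 3 (positions 4-6)
  Group 3: 'b' x 6 (positions 7-12)
  Group 4: 'e' x 3 (positions 13-15)
Total groups: 4

4


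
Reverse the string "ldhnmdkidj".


Input: ldhnmdkidj
Reading characters right to left:
  Position 9: 'j'
  Position 8: 'd'
  Position 7: 'i'
  Position 6: 'k'
  Position 5: 'd'
  Position 4: 'm'
  Position 3: 'n'
  Position 2: 'h'
  Position 1: 'd'
  Position 0: 'l'
Reversed: jdikdmnhdl

jdikdmnhdl


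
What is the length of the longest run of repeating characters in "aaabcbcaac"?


Input: "aaabcbcaac"
Scanning for longest run:
  Position 1 ('a'): continues run of 'a', length=2
  Position 2 ('a'): continues run of 'a', length=3
  Position 3 ('b'): new char, reset run to 1
  Position 4 ('c'): new char, reset run to 1
  Position 5 ('b'): new char, reset run to 1
  Position 6 ('c'): new char, reset run to 1
  Position 7 ('a'): new char, reset run to 1
  Position 8 ('a'): continues run of 'a', length=2
  Position 9 ('c'): new char, reset run to 1
Longest run: 'a' with length 3

3


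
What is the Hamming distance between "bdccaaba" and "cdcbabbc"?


Comparing "bdccaaba" and "cdcbabbc" position by position:
  Position 0: 'b' vs 'c' => differ
  Position 1: 'd' vs 'd' => same
  Position 2: 'c' vs 'c' => same
  Position 3: 'c' vs 'b' => differ
  Position 4: 'a' vs 'a' => same
  Position 5: 'a' vs 'b' => differ
  Position 6: 'b' vs 'b' => same
  Position 7: 'a' vs 'c' => differ
Total differences (Hamming distance): 4

4


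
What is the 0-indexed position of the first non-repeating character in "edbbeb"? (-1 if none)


Input: edbbeb
Character frequencies:
  'b': 3
  'd': 1
  'e': 2
Scanning left to right for freq == 1:
  Position 0 ('e'): freq=2, skip
  Position 1 ('d'): unique! => answer = 1

1


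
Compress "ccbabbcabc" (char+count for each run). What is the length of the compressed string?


Input: ccbabbcabc
Runs:
  'c' x 2 => "c2"
  'b' x 1 => "b1"
  'a' x 1 => "a1"
  'b' x 2 => "b2"
  'c' x 1 => "c1"
  'a' x 1 => "a1"
  'b' x 1 => "b1"
  'c' x 1 => "c1"
Compressed: "c2b1a1b2c1a1b1c1"
Compressed length: 16

16


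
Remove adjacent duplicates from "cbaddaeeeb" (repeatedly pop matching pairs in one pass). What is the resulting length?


Input: cbaddaeeeb
Stack-based adjacent duplicate removal:
  Read 'c': push. Stack: c
  Read 'b': push. Stack: cb
  Read 'a': push. Stack: cba
  Read 'd': push. Stack: cbad
  Read 'd': matches stack top 'd' => pop. Stack: cba
  Read 'a': matches stack top 'a' => pop. Stack: cb
  Read 'e': push. Stack: cbe
  Read 'e': matches stack top 'e' => pop. Stack: cb
  Read 'e': push. Stack: cbe
  Read 'b': push. Stack: cbeb
Final stack: "cbeb" (length 4)

4


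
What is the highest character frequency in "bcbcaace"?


Input: bcbcaace
Character counts:
  'a': 2
  'b': 2
  'c': 3
  'e': 1
Maximum frequency: 3

3


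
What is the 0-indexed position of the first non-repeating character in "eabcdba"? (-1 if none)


Input: eabcdba
Character frequencies:
  'a': 2
  'b': 2
  'c': 1
  'd': 1
  'e': 1
Scanning left to right for freq == 1:
  Position 0 ('e'): unique! => answer = 0

0


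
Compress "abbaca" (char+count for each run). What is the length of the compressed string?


Input: abbaca
Runs:
  'a' x 1 => "a1"
  'b' x 2 => "b2"
  'a' x 1 => "a1"
  'c' x 1 => "c1"
  'a' x 1 => "a1"
Compressed: "a1b2a1c1a1"
Compressed length: 10

10
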